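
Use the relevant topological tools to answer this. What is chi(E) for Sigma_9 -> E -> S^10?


chi(S^10) = 2 (n even), chi(Sigma_9) = 2 - 2*9 = -16.
chi(E) = 2 * (-16) = -32

-32


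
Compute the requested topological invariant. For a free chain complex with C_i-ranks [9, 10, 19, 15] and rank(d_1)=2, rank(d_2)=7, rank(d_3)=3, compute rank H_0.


rank H_k = rank(ker d_k) - rank(im d_{k+1}).
rank(ker d_0) = rank(C_0) - rank(d_0) = 9 - 0 = 9.
rank(im d_{0+1}) = 2.
rank H_0 = 9 - 2 = 7

7


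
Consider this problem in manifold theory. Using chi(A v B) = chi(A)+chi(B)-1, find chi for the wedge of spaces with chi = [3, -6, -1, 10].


chi(A v B) = chi(A) + chi(B) - 1 (one point identified).
For 4 spaces: chi = (sum chi_i) - (4 - 1).
sum = 6; chi = 6 - 3 = 3

3


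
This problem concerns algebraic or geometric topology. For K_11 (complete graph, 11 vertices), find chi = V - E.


K_11: V = 11, E = C(11,2) = 55.
chi = V - E = 11 - 55 = -44

-44


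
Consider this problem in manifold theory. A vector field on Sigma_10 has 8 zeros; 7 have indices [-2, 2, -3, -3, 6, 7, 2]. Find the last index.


Poincare-Hopf: sum of indices = chi(M).
chi(Sigma_10) = 2 - 2*10 = -18.
Sum of known indices = 9.
x = chi - (sum known) = -18 - (9) = -27

-27


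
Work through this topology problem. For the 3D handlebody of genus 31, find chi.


A genus-g handlebody deformation retracts to a wedge of g circles.
chi(vee_g S^1) = 1 - g.
chi(H_31) = 1 - 31 = -30

-30


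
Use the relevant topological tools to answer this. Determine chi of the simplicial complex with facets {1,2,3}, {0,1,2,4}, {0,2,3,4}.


Enumerate all faces; f-vector: f_0=5, f_1=10, f_2=8, f_3=2.
chi = sum (-1)^k f_k = 1

1


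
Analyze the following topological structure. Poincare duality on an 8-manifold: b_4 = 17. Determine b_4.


Poincare duality for closed orientable n-manifolds: b_k = b_{n-k}.
Here n = 8, so b_4 = b_4 = 17

17


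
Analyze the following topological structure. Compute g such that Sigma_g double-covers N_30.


chi(N_30) = 2 - 30 = -28.
Double cover: chi(Sigma_g) = 2 * chi(N_30) = 2*(-28) = -56.
2 - 2g = -56, so g = (2 - (-56))/2 = 58/2 = 29

29


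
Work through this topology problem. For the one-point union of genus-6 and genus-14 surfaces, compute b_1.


For a wedge: H_1(A v B) = H_1(A) + H_1(B).
b_1(Sigma_6) = 12, b_1(Sigma_14) = 28.
b_1 = 12 + 28 = 40

40


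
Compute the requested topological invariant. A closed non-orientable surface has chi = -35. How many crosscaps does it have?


chi = 2 - k for closed non-orientable surfaces with k crosscaps.
-35 = 2 - k
k = 2 - (-35) = 37

37


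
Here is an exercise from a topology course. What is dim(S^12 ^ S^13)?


S^m ^ S^n = S^{m+n}.
k = 12 + 13 = 25

25


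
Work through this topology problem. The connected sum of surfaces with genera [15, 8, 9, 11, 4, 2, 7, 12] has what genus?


Genus is additive under connected sum of orientable surfaces.
g = 15 + 8 + 9 + 11 + 4 + 2 + 7 + 12 = 68

68


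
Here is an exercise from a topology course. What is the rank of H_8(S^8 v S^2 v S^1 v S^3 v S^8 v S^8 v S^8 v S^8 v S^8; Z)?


For a wedge of spheres, H_k (k>0) is free on one generator per sphere of dimension k.
Spheres of dimension 8: count = 6.
b_8 = 6

6


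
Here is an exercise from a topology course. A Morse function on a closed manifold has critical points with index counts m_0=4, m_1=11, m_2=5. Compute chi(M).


Morse theory: chi(M) = sum_k (-1)^k m_k where m_k = #(index-k critical points).
= (4) + (-11) + (5) = -2

-2


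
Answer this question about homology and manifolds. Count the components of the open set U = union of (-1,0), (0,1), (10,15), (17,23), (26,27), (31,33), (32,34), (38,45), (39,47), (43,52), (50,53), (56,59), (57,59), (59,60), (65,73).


Sort and merge overlapping open intervals.
Merged: (-1,0), (0,1), (10,15), (17,23), (26,27), (31,34), (38,53), (56,59), (59,60), (65,73).
Number of components = 10

10


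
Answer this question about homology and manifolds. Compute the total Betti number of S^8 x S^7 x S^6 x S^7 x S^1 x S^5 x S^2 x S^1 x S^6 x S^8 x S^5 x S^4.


Total Betti number is multiplicative under products.
Each S^d (d>=1) has total Betti number 2.
There are 12 sphere factors.
Total = 2^12 = 4096

4096


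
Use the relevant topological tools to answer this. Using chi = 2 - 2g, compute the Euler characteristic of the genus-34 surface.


For a closed orientable surface of genus g: chi = 2 - 2g.
Here g = 34.
chi = 2 - 2*34 = 2 - 68 = -66

-66


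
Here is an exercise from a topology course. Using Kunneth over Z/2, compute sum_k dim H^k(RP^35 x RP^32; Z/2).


dim H^*(RP^n; Z/2) = n+1 (one Z/2 in each degree 0..n).
Total Betti number is multiplicative.
Total = (35+1) * (32+1) = 36 * 33 = 1188

1188


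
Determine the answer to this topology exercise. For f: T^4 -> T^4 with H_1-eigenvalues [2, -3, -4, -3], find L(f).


For a torus self-map: L(f) = det(I - A) where A acts on H_1.
L(f) = (1-2) * (1--3) * (1--4) * (1--3) = -1 * 4 * 5 * 4 = -80

-80


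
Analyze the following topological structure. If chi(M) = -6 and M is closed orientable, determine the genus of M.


chi = 2 - 2g for closed orientable surfaces.
-6 = 2 - 2g
2g = 2 - (-6) = 8
g = 4

4


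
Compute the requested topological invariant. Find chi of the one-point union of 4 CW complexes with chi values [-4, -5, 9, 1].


chi(A v B) = chi(A) + chi(B) - 1 (one point identified).
For 4 spaces: chi = (sum chi_i) - (4 - 1).
sum = 1; chi = 1 - 3 = -2

-2


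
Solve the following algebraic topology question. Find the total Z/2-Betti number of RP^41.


H^k(RP^41; Z/2) = Z/2 for each 0 <= k <= 41.
Total dimension = 41 + 1 = 42

42


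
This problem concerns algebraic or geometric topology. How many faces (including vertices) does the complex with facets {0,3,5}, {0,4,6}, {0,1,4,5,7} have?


Each maximal simplex on m vertices has 2^m - 1 nonempty faces.
Take the union (dedupe shared faces).
Total distinct faces = 39

39


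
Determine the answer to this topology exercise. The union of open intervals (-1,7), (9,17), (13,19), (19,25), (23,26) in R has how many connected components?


Sort and merge overlapping open intervals.
Merged: (-1,7), (9,19), (19,26).
Number of components = 3

3


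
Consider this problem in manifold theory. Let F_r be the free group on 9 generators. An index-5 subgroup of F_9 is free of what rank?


Nielsen-Schreier: an index-n subgroup of F_r is free of rank 1 + n(r-1).
Equivalently: chi(cover) = n*chi(base); chi(vee_r S^1) = 1 - 9 = -8.
chi(E) = 5*(-8) = -40; rank = 1 - chi(E) = 1 - (-40) = 41.
rank = 1 + 5*(9-1) = 1 + 40 = 41

41


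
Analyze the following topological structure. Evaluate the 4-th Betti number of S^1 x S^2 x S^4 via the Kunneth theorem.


Each S^d has Poincare polynomial 1 + t^d.
The product S^1 x S^2 x S^4 has Poincare polynomial prod(1+t^d_i).
Expanding: b_0=1, b_1=1, b_2=1, b_3=1, b_4=1, b_5=1, b_6=1, b_7=1.
b_4 = 1

1


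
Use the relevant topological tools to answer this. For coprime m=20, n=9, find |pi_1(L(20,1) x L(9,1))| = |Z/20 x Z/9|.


pi_1(X x Y) = pi_1(X) x pi_1(Y).
pi_1(L(20,1)) = Z/20, pi_1(L(9,1)) = Z/9.
|Z/20 x Z/9| = 20 * 9 = 180

180


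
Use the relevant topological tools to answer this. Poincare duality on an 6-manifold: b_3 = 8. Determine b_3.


Poincare duality for closed orientable n-manifolds: b_k = b_{n-k}.
Here n = 6, so b_3 = b_3 = 8

8


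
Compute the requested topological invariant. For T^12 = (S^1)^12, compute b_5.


By the Kunneth formula, b_k(T^n) = C(n,k).
b_5(T^12) = C(12,5).
C(12,5) = 12!/(5!*7!) = 792

792


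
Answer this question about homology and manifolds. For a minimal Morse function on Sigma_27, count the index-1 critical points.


A perfect Morse function has m_k = b_k.
For Sigma_27: b_0=1, b_1=2g=54, b_2=1.
Saddles m_1 = 2g = 54

54


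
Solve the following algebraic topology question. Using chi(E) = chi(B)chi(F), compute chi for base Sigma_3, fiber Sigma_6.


For a fiber bundle F -> E -> B (with CW structure): chi(E) = chi(B) * chi(F).
chi(Sigma_3) = -4, chi(Sigma_6) = -10.
chi(E) = (-4) * (-10) = 40

40


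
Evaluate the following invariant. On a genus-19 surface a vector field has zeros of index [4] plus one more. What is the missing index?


Poincare-Hopf: sum of indices = chi(M).
chi(Sigma_19) = 2 - 2*19 = -36.
Sum of known indices = 4.
x = chi - (sum known) = -36 - (4) = -40

-40


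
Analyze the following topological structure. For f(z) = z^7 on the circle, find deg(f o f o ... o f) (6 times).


deg(f) = 7. Degree is multiplicative: deg(f^6) = (deg f)^6.
deg(f^6) = (7)^6 = 117649

117649


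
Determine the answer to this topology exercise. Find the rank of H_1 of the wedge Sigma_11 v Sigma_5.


For a wedge: H_1(A v B) = H_1(A) + H_1(B).
b_1(Sigma_11) = 22, b_1(Sigma_5) = 10.
b_1 = 22 + 10 = 32

32


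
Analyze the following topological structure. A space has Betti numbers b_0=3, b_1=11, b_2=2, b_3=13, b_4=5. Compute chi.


chi = sum_k (-1)^k b_k.
= (3) + (-11) + (2) + (-13) + (5)
= -14

-14


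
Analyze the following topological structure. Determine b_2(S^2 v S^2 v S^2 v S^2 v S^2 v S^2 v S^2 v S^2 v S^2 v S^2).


For a wedge of spheres, H_k (k>0) is free on one generator per sphere of dimension k.
Spheres of dimension 2: count = 10.
b_2 = 10

10


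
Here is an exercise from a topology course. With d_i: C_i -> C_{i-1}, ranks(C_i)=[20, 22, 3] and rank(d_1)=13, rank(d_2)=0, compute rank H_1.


rank H_k = rank(ker d_k) - rank(im d_{k+1}).
rank(ker d_1) = rank(C_1) - rank(d_1) = 22 - 13 = 9.
rank(im d_{1+1}) = 0.
rank H_1 = 9 - 0 = 9

9


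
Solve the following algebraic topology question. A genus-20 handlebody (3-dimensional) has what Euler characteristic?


A genus-g handlebody deformation retracts to a wedge of g circles.
chi(vee_g S^1) = 1 - g.
chi(H_20) = 1 - 20 = -19

-19


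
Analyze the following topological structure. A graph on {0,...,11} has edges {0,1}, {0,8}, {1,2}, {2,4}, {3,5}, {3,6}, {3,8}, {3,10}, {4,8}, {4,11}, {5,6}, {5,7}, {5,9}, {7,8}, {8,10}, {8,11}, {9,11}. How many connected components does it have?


Run DFS/union-find over 12 vertices.
V = 12, E = 17.
Number of components = 1

1


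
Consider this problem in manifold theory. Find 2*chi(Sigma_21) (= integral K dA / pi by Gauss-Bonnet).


Gauss-Bonnet: integral K dA = 2*pi*chi(M).
chi(Sigma_21) = 2 - 2*21 = -40.
(integral K dA)/pi = 2*chi = 2*(-40) = -80

-80


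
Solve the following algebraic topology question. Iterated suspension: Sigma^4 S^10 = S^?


Each suspension raises dimension by 1: Sigma S^n = S^{n+1}.
Sigma^4 S^10 = S^{10+4} = S^14

14


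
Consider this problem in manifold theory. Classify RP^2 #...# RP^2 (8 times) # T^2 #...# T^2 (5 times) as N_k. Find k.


Since a >= 1, the sum is non-orientable; each T^2 can be replaced by RP^2 # RP^2 (since T^2#RP^2 = 3RP^2).
Total crosscaps k = 8 + 2*5 = 18.
Check via chi: chi = 8*1 + 5*0 - (8+5-1)*2 = -16 = 2 - k = -16. Consistent.

18


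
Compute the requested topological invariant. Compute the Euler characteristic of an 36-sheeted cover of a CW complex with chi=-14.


For a finite covering: chi(E) = (number of sheets) * chi(B).
chi(E) = 36 * (-14) = -504

-504


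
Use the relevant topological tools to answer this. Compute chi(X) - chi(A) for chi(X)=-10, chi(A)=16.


Relative Euler characteristic: chi(X, A) = chi(X) - chi(A).
= -10 - (16) = -26

-26


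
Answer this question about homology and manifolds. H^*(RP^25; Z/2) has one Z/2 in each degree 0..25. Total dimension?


H^k(RP^25; Z/2) = Z/2 for each 0 <= k <= 25.
Total dimension = 25 + 1 = 26

26


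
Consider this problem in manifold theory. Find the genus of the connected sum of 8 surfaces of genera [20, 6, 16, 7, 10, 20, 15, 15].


Genus is additive under connected sum of orientable surfaces.
g = 20 + 6 + 16 + 7 + 10 + 20 + 15 + 15 = 109

109


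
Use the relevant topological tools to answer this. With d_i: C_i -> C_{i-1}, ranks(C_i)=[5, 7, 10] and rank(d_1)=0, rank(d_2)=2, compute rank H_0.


rank H_k = rank(ker d_k) - rank(im d_{k+1}).
rank(ker d_0) = rank(C_0) - rank(d_0) = 5 - 0 = 5.
rank(im d_{0+1}) = 0.
rank H_0 = 5 - 0 = 5

5


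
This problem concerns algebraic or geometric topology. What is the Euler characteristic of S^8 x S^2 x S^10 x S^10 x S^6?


chi is multiplicative: chi(X x Y) = chi(X) chi(Y).
Each even-dim sphere has chi = 2. There are 5 factors.
chi = 2^5 = 32

32


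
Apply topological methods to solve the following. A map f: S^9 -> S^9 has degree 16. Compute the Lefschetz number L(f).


On S^9: L(f) = tr(f_0*) + (-1)^9 tr(f_9*) = 1 + (-1)^9 * deg(f).
L(f) = 1 + (-1)^9 * 16 = 1 + -16 = -15

-15


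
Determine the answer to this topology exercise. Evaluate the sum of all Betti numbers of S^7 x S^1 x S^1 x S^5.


Total Betti number is multiplicative under products.
Each S^d (d>=1) has total Betti number 2.
There are 4 sphere factors.
Total = 2^4 = 16

16


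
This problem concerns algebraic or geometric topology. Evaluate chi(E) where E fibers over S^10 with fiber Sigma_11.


chi(S^10) = 2 (n even), chi(Sigma_11) = 2 - 2*11 = -20.
chi(E) = 2 * (-20) = -40

-40


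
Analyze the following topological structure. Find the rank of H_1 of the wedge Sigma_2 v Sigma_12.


For a wedge: H_1(A v B) = H_1(A) + H_1(B).
b_1(Sigma_2) = 4, b_1(Sigma_12) = 24.
b_1 = 4 + 24 = 28

28


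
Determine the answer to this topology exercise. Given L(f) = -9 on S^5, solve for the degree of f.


L(f) = 1 + (-1)^5 deg(f) on S^5.
-9 = 1 + (-1)^5 * deg(f)
(-1)^5 * deg(f) = -10
deg(f) = 10

10


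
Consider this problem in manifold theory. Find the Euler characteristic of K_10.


K_10: V = 10, E = C(10,2) = 45.
chi = V - E = 10 - 45 = -35

-35


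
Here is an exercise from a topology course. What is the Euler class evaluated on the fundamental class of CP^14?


For any closed oriented manifold, <e(TM),[M]> = chi(M).
chi(CP^14) = 14+1 = 15

15


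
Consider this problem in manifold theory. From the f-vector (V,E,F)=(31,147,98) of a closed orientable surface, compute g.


chi = V - E + F = 31 - 147 + 98 = -18
For orientable closed surface: chi = 2 - 2g, so g = (2 - chi)/2.
g = (2 - (-18)) / 2 = 20 / 2 = 10

10


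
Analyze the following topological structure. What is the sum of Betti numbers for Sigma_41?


For Sigma_41: b_0 = 1, b_1 = 2g = 82, b_2 = 1.
Total = 1 + 82 + 1 = 84

84


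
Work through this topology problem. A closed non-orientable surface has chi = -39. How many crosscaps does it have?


chi = 2 - k for closed non-orientable surfaces with k crosscaps.
-39 = 2 - k
k = 2 - (-39) = 41

41


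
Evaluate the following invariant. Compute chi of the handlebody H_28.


A genus-g handlebody deformation retracts to a wedge of g circles.
chi(vee_g S^1) = 1 - g.
chi(H_28) = 1 - 28 = -27

-27


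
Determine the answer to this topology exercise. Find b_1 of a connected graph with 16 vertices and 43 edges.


For a connected graph: rank(pi_1) = b_1 = E - V + 1 = 1 - chi.
chi = V - E = 16 - 43 = -27.
rank = 1 - (-27) = 43 - 16 + 1 = 28

28


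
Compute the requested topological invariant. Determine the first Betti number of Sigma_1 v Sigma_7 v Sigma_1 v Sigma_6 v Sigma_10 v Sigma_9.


For a wedge X v Y: reduced H_k(X v Y) = H_k(X) + H_k(Y).
Each Sigma_g contributes b_1 = 2g.
b_1 = 2 + 14 + 2 + 12 + 20 + 18 = 68

68


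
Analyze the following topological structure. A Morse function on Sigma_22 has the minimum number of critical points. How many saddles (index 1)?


A perfect Morse function has m_k = b_k.
For Sigma_22: b_0=1, b_1=2g=44, b_2=1.
Saddles m_1 = 2g = 44

44


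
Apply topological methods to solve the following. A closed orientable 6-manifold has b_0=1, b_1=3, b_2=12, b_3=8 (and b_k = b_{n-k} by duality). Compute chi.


By Poincare duality b_k = b_{6-k}, so full Betti numbers: b_0=1, b_1=3, b_2=12, b_3=8, b_4=12, b_5=3, b_6=1.
chi = sum (-1)^k b_k = 12

12


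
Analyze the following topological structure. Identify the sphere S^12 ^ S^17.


S^m ^ S^n = S^{m+n}.
k = 12 + 17 = 29

29


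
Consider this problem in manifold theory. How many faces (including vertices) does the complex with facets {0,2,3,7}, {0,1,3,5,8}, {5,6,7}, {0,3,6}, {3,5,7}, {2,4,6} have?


Each maximal simplex on m vertices has 2^m - 1 nonempty faces.
Take the union (dedupe shared faces).
Total distinct faces = 57

57


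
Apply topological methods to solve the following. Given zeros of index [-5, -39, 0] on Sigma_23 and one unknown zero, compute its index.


Poincare-Hopf: sum of indices = chi(M).
chi(Sigma_23) = 2 - 2*23 = -44.
Sum of known indices = -44.
x = chi - (sum known) = -44 - (-44) = 0

0


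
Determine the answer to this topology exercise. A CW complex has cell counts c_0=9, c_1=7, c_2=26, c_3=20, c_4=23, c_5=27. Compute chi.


chi = sum_k (-1)^k c_k.
= (-1)^0*9 + (-1)^1*7 + (-1)^2*26 + (-1)^3*20 + (-1)^4*23 + (-1)^5*27
= (9) + (-7) + (26) + (-20) + (23) + (-27)
= 4

4


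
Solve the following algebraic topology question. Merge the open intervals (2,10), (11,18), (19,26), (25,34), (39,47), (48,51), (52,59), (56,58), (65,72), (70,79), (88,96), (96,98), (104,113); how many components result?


Sort and merge overlapping open intervals.
Merged: (2,10), (11,18), (19,34), (39,47), (48,51), (52,59), (65,79), (88,96), (96,98), (104,113).
Number of components = 10

10


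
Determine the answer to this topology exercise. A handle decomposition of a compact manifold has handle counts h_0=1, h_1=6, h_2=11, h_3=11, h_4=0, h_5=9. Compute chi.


Handles of index k contribute (-1)^k to chi (same as CW cells).
chi = (1) + (-6) + (11) + (-11) + (0) + (-9) = -14

-14


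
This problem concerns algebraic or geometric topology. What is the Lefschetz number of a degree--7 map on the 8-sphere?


On S^8: L(f) = tr(f_0*) + (-1)^8 tr(f_8*) = 1 + (-1)^8 * deg(f).
L(f) = 1 + (-1)^8 * -7 = 1 + -7 = -6

-6


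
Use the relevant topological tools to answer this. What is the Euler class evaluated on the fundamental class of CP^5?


For any closed oriented manifold, <e(TM),[M]> = chi(M).
chi(CP^5) = 5+1 = 6

6


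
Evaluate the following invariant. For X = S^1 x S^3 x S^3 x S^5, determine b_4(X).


Each S^d has Poincare polynomial 1 + t^d.
The product S^1 x S^3 x S^3 x S^5 has Poincare polynomial prod(1+t^d_i).
Expanding: b_0=1, b_1=1, b_3=2, b_4=2, b_5=1, b_6=2, b_7=1, b_8=2, b_9=2, b_11=1, b_12=1.
b_4 = 2

2


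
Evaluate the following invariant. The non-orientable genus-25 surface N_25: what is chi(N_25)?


For a non-orientable closed surface with k crosscaps: chi = 2 - k.
Here k = 25.
chi = 2 - 25 = -23

-23


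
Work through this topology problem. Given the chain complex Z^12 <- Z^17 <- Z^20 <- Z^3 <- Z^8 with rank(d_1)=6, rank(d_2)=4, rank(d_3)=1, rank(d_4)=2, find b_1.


rank H_k = rank(ker d_k) - rank(im d_{k+1}).
rank(ker d_1) = rank(C_1) - rank(d_1) = 17 - 6 = 11.
rank(im d_{1+1}) = 4.
rank H_1 = 11 - 4 = 7

7


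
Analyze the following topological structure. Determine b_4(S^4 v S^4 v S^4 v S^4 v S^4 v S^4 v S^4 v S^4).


For a wedge of spheres, H_k (k>0) is free on one generator per sphere of dimension k.
Spheres of dimension 4: count = 8.
b_4 = 8

8


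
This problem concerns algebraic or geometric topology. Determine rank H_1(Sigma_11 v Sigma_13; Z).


For a wedge: H_1(A v B) = H_1(A) + H_1(B).
b_1(Sigma_11) = 22, b_1(Sigma_13) = 26.
b_1 = 22 + 26 = 48

48


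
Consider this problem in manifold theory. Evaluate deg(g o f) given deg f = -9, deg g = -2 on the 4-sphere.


Degree is multiplicative under composition: deg(g o f) = deg(g) * deg(f).
= -2 * -9 = 18

18


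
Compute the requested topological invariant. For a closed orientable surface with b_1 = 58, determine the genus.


For a closed orientable surface: b_1 = 2g.
58 = 2g
g = 58 / 2 = 29

29


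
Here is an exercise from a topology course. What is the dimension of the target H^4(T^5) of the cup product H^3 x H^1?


Cup product: H^p x H^q -> H^{p+q}; here p+q = 3+1 = 4.
rank H^k(T^n) = C(n,k).
C(5,4) = 5

5


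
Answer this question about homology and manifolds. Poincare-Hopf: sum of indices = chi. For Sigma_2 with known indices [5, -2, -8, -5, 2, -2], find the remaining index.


Poincare-Hopf: sum of indices = chi(M).
chi(Sigma_2) = 2 - 2*2 = -2.
Sum of known indices = -10.
x = chi - (sum known) = -2 - (-10) = 8

8


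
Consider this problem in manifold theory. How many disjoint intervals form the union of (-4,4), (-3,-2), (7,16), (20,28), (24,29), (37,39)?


Sort and merge overlapping open intervals.
Merged: (-4,4), (7,16), (20,29), (37,39).
Number of components = 4

4


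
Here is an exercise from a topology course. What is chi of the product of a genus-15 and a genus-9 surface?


chi(Sigma_15) = 2 - 2*15 = -28
chi(Sigma_9) = 2 - 2*9 = -16
chi(product) = (-28) * (-16) = 448

448


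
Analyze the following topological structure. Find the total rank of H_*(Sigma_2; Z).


For Sigma_2: b_0 = 1, b_1 = 2g = 4, b_2 = 1.
Total = 1 + 4 + 1 = 6

6


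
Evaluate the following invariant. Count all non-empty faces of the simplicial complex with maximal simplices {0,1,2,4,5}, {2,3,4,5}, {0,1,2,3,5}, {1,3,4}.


Each maximal simplex on m vertices has 2^m - 1 nonempty faces.
Take the union (dedupe shared faces).
Total distinct faces = 52

52


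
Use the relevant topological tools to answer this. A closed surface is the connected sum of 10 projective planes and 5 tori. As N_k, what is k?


Since a >= 1, the sum is non-orientable; each T^2 can be replaced by RP^2 # RP^2 (since T^2#RP^2 = 3RP^2).
Total crosscaps k = 10 + 2*5 = 20.
Check via chi: chi = 10*1 + 5*0 - (10+5-1)*2 = -18 = 2 - k = -18. Consistent.

20


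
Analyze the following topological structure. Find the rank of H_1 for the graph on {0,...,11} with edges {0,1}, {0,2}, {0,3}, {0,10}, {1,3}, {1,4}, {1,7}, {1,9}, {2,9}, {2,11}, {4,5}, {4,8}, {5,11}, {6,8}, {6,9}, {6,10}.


b_1 = E - V + (number of components).
E = 16, V = 12, components = 1.
b_1 = 16 - 12 + 1 = 5

5


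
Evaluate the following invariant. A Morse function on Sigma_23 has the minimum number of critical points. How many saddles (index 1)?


A perfect Morse function has m_k = b_k.
For Sigma_23: b_0=1, b_1=2g=46, b_2=1.
Saddles m_1 = 2g = 46

46


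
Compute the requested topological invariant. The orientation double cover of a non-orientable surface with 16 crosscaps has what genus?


chi(N_16) = 2 - 16 = -14.
Double cover: chi(Sigma_g) = 2 * chi(N_16) = 2*(-14) = -28.
2 - 2g = -28, so g = (2 - (-28))/2 = 30/2 = 15

15


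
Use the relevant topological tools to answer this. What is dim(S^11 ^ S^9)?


S^m ^ S^n = S^{m+n}.
k = 11 + 9 = 20

20


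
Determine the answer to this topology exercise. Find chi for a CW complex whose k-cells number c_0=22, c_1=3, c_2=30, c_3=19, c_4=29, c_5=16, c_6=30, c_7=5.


chi = sum_k (-1)^k c_k.
= (-1)^0*22 + (-1)^1*3 + (-1)^2*30 + (-1)^3*19 + (-1)^4*29 + (-1)^5*16 + (-1)^6*30 + (-1)^7*5
= (22) + (-3) + (30) + (-19) + (29) + (-16) + (30) + (-5)
= 68

68


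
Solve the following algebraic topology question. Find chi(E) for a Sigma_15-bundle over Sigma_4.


For a fiber bundle F -> E -> B (with CW structure): chi(E) = chi(B) * chi(F).
chi(Sigma_4) = -6, chi(Sigma_15) = -28.
chi(E) = (-6) * (-28) = 168

168


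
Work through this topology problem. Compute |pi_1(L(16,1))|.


pi_1(L(p,q)) = Z/pZ for any q coprime to p.
|pi_1(L(16,1))| = 16

16


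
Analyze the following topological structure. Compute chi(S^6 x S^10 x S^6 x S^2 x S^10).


chi is multiplicative: chi(X x Y) = chi(X) chi(Y).
Each even-dim sphere has chi = 2. There are 5 factors.
chi = 2^5 = 32

32


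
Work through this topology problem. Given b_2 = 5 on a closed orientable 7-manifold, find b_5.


Poincare duality for closed orientable n-manifolds: b_k = b_{n-k}.
Here n = 7, so b_5 = b_2 = 5

5


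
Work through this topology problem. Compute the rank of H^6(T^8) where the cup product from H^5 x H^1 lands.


Cup product: H^p x H^q -> H^{p+q}; here p+q = 5+1 = 6.
rank H^k(T^n) = C(n,k).
C(8,6) = 28

28


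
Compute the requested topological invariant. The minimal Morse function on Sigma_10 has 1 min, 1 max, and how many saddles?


A perfect Morse function has m_k = b_k.
For Sigma_10: b_0=1, b_1=2g=20, b_2=1.
Saddles m_1 = 2g = 20

20


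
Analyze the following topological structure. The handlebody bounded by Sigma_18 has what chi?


A genus-g handlebody deformation retracts to a wedge of g circles.
chi(vee_g S^1) = 1 - g.
chi(H_18) = 1 - 18 = -17

-17


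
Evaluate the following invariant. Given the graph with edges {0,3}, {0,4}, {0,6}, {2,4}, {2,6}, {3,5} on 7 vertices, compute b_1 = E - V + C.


b_1 = E - V + (number of components).
E = 6, V = 7, components = 2.
b_1 = 6 - 7 + 2 = 1

1


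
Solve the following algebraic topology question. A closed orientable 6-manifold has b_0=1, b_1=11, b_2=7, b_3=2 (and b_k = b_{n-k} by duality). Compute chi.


By Poincare duality b_k = b_{6-k}, so full Betti numbers: b_0=1, b_1=11, b_2=7, b_3=2, b_4=7, b_5=11, b_6=1.
chi = sum (-1)^k b_k = -8

-8


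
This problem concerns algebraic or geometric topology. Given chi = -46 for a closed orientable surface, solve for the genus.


chi = 2 - 2g for closed orientable surfaces.
-46 = 2 - 2g
2g = 2 - (-46) = 48
g = 24

24


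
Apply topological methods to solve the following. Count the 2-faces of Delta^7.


Delta^7 has 7+1 vertices. A 2-face is a choice of 2+1 vertices.
f_2 = C(7+1, 2+1) = C(8,3) = 56

56


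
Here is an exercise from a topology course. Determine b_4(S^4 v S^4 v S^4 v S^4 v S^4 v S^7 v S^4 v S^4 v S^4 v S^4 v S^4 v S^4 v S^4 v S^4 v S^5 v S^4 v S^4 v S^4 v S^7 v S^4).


For a wedge of spheres, H_k (k>0) is free on one generator per sphere of dimension k.
Spheres of dimension 4: count = 17.
b_4 = 17

17


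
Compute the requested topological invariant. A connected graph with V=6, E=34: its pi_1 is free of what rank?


For a connected graph: rank(pi_1) = b_1 = E - V + 1 = 1 - chi.
chi = V - E = 6 - 34 = -28.
rank = 1 - (-28) = 34 - 6 + 1 = 29

29


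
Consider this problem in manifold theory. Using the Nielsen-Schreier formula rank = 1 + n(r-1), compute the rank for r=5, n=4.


Nielsen-Schreier: an index-n subgroup of F_r is free of rank 1 + n(r-1).
Equivalently: chi(cover) = n*chi(base); chi(vee_r S^1) = 1 - 5 = -4.
chi(E) = 4*(-4) = -16; rank = 1 - chi(E) = 1 - (-16) = 17.
rank = 1 + 4*(5-1) = 1 + 16 = 17

17


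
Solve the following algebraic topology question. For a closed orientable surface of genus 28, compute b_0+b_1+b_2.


For Sigma_28: b_0 = 1, b_1 = 2g = 56, b_2 = 1.
Total = 1 + 56 + 1 = 58

58


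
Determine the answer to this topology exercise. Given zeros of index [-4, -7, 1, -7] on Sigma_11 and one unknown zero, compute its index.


Poincare-Hopf: sum of indices = chi(M).
chi(Sigma_11) = 2 - 2*11 = -20.
Sum of known indices = -17.
x = chi - (sum known) = -20 - (-17) = -3

-3


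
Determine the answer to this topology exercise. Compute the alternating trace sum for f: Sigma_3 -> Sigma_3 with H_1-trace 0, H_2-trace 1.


L(f) = tr(f_0*) - tr(f_1*) + tr(f_2*).
= 1 - (0) + (1)
= 2

2


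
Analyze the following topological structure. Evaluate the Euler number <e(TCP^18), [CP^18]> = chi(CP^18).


For any closed oriented manifold, <e(TM),[M]> = chi(M).
chi(CP^18) = 18+1 = 19

19


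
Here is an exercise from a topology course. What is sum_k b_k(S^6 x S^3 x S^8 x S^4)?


Total Betti number is multiplicative under products.
Each S^d (d>=1) has total Betti number 2.
There are 4 sphere factors.
Total = 2^4 = 16

16


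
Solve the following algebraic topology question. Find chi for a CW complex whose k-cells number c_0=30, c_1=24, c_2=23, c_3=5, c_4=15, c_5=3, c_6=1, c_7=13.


chi = sum_k (-1)^k c_k.
= (-1)^0*30 + (-1)^1*24 + (-1)^2*23 + (-1)^3*5 + (-1)^4*15 + (-1)^5*3 + (-1)^6*1 + (-1)^7*13
= (30) + (-24) + (23) + (-5) + (15) + (-3) + (1) + (-13)
= 24

24


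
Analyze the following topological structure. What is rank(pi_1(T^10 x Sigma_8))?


pi_1(A x B) = pi_1(A) x pi_1(B); rank of abelianization = b_1.
b_1(T^10) = 10, b_1(Sigma_8) = 2*8 = 16.
b_1(product) = 10 + 16 = 26

26


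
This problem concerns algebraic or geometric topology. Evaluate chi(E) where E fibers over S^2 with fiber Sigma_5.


chi(S^2) = 2 (n even), chi(Sigma_5) = 2 - 2*5 = -8.
chi(E) = 2 * (-8) = -16

-16


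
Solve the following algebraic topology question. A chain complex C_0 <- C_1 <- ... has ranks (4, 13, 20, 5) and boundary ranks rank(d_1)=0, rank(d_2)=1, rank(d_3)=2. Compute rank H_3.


rank H_k = rank(ker d_k) - rank(im d_{k+1}).
rank(ker d_3) = rank(C_3) - rank(d_3) = 5 - 2 = 3.
rank(im d_{3+1}) = 0.
rank H_3 = 3 - 0 = 3

3


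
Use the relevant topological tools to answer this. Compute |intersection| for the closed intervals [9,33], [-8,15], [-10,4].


Intersection = [max(a_i), min(b_i)] = [9, 4].
Since 9 > 4, the intersection is empty.
Length = 0

0


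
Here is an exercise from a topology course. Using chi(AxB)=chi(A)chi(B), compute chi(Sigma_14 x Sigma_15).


chi(Sigma_14) = 2 - 2*14 = -26
chi(Sigma_15) = 2 - 2*15 = -28
chi(product) = (-26) * (-28) = 728

728


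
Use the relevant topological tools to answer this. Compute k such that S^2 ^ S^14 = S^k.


S^m ^ S^n = S^{m+n}.
k = 2 + 14 = 16

16


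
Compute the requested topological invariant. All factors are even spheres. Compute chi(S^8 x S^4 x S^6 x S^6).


chi is multiplicative: chi(X x Y) = chi(X) chi(Y).
Each even-dim sphere has chi = 2. There are 4 factors.
chi = 2^4 = 16

16


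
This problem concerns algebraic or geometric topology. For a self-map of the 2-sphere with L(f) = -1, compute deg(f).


L(f) = 1 + (-1)^2 deg(f) on S^2.
-1 = 1 + (-1)^2 * deg(f)
(-1)^2 * deg(f) = -2
deg(f) = -2

-2


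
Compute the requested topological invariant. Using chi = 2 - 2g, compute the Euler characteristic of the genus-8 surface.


For a closed orientable surface of genus g: chi = 2 - 2g.
Here g = 8.
chi = 2 - 2*8 = 2 - 16 = -14

-14


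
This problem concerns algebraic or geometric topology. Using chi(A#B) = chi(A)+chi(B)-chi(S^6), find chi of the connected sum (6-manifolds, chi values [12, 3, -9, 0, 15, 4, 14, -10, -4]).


For n-manifolds: chi(A#B) = chi(A) + chi(B) - chi(S^6).
chi(S^6) = 1 + (-1)^6 = 2.
chi(#) = (sum chi_i) - (9-1)*chi(S^6) = 25 - 8*2 = 9

9


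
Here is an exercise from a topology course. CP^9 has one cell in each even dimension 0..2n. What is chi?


CP^9 has one cell in each even dimension 0, 2, ..., 2*9 (9+1 cells total).
All cells are even-dimensional, so chi = number of cells.
chi = 9 + 1 = 10

10


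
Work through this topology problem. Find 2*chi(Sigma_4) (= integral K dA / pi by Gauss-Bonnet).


Gauss-Bonnet: integral K dA = 2*pi*chi(M).
chi(Sigma_4) = 2 - 2*4 = -6.
(integral K dA)/pi = 2*chi = 2*(-6) = -12

-12


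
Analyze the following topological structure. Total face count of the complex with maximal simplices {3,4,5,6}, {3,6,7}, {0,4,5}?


Each maximal simplex on m vertices has 2^m - 1 nonempty faces.
Take the union (dedupe shared faces).
Total distinct faces = 23

23


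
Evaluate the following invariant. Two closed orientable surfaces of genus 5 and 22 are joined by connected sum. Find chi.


chi(Sigma_5) = 2 - 2*5 = -8
chi(Sigma_22) = 2 - 2*22 = -42
For surfaces: chi(A#B) = chi(A) + chi(B) - 2.
chi = -8 + -42 - 2 = -52

-52


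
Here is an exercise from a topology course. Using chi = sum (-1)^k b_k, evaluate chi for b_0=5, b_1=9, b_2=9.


chi = sum_k (-1)^k b_k.
= (5) + (-9) + (9)
= 5

5


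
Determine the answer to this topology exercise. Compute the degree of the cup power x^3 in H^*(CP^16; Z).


|x| = 2 in H^*(CP^n).
|x^3| = 3 * |x| = 3 * 2 = 6

6


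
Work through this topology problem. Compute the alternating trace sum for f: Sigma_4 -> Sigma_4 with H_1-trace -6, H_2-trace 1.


L(f) = tr(f_0*) - tr(f_1*) + tr(f_2*).
= 1 - (-6) + (1)
= 8

8


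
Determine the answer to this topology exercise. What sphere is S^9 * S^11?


Join of spheres: S^m * S^n = S^{m+n+1}.
dim = 9 + 11 + 1 = 21

21


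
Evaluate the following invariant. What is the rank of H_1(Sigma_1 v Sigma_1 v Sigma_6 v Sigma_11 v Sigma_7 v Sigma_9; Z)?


For a wedge X v Y: reduced H_k(X v Y) = H_k(X) + H_k(Y).
Each Sigma_g contributes b_1 = 2g.
b_1 = 2 + 2 + 12 + 22 + 14 + 18 = 70

70


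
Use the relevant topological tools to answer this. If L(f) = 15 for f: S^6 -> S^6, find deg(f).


L(f) = 1 + (-1)^6 deg(f) on S^6.
15 = 1 + (-1)^6 * deg(f)
(-1)^6 * deg(f) = 14
deg(f) = 14

14


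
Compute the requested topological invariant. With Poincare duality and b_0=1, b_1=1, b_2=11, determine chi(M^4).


By Poincare duality b_k = b_{4-k}, so full Betti numbers: b_0=1, b_1=1, b_2=11, b_3=1, b_4=1.
chi = sum (-1)^k b_k = 11

11


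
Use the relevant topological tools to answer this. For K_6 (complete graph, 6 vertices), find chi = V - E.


K_6: V = 6, E = C(6,2) = 15.
chi = V - E = 6 - 15 = -9

-9


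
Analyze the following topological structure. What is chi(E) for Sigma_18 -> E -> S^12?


chi(S^12) = 2 (n even), chi(Sigma_18) = 2 - 2*18 = -34.
chi(E) = 2 * (-34) = -68

-68


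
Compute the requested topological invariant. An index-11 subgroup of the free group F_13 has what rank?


Nielsen-Schreier: an index-n subgroup of F_r is free of rank 1 + n(r-1).
Equivalently: chi(cover) = n*chi(base); chi(vee_r S^1) = 1 - 13 = -12.
chi(E) = 11*(-12) = -132; rank = 1 - chi(E) = 1 - (-132) = 133.
rank = 1 + 11*(13-1) = 1 + 132 = 133

133


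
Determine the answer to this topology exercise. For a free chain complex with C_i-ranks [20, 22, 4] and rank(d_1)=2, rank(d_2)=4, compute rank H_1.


rank H_k = rank(ker d_k) - rank(im d_{k+1}).
rank(ker d_1) = rank(C_1) - rank(d_1) = 22 - 2 = 20.
rank(im d_{1+1}) = 4.
rank H_1 = 20 - 4 = 16

16


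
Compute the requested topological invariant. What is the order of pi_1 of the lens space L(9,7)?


pi_1(L(p,q)) = Z/pZ for any q coprime to p.
|pi_1(L(9,7))| = 9

9


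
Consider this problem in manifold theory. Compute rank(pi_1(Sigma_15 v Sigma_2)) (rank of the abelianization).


For a wedge: H_1(A v B) = H_1(A) + H_1(B).
b_1(Sigma_15) = 30, b_1(Sigma_2) = 4.
b_1 = 30 + 4 = 34

34


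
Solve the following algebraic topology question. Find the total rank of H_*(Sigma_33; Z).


For Sigma_33: b_0 = 1, b_1 = 2g = 66, b_2 = 1.
Total = 1 + 66 + 1 = 68

68


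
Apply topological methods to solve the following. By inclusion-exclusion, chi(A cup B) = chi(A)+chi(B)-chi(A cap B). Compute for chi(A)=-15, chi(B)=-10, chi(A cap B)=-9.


chi(A cup B) = chi(A) + chi(B) - chi(A cap B)
= -15 + (-10) - (-9)
= -16

-16


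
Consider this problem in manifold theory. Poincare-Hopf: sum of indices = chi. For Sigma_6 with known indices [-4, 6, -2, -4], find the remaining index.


Poincare-Hopf: sum of indices = chi(M).
chi(Sigma_6) = 2 - 2*6 = -10.
Sum of known indices = -4.
x = chi - (sum known) = -10 - (-4) = -6

-6


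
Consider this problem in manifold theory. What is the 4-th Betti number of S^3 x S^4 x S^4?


Each S^d has Poincare polynomial 1 + t^d.
The product S^3 x S^4 x S^4 has Poincare polynomial prod(1+t^d_i).
Expanding: b_0=1, b_3=1, b_4=2, b_7=2, b_8=1, b_11=1.
b_4 = 2

2


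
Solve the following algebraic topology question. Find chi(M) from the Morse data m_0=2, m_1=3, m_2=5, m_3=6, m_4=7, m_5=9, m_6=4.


Morse theory: chi(M) = sum_k (-1)^k m_k where m_k = #(index-k critical points).
= (2) + (-3) + (5) + (-6) + (7) + (-9) + (4) = 0

0


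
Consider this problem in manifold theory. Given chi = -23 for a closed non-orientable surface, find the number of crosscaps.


chi = 2 - k for closed non-orientable surfaces with k crosscaps.
-23 = 2 - k
k = 2 - (-23) = 25

25


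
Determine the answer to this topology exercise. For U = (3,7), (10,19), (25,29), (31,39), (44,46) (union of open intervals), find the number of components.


Sort and merge overlapping open intervals.
Merged: (3,7), (10,19), (25,29), (31,39), (44,46).
Number of components = 5

5


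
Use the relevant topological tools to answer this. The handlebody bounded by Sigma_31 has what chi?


A genus-g handlebody deformation retracts to a wedge of g circles.
chi(vee_g S^1) = 1 - g.
chi(H_31) = 1 - 31 = -30

-30


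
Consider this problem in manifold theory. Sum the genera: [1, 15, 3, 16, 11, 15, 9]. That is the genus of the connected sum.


Genus is additive under connected sum of orientable surfaces.
g = 1 + 15 + 3 + 16 + 11 + 15 + 9 = 70

70


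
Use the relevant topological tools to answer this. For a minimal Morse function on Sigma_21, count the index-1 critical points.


A perfect Morse function has m_k = b_k.
For Sigma_21: b_0=1, b_1=2g=42, b_2=1.
Saddles m_1 = 2g = 42

42


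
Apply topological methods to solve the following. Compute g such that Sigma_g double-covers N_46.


chi(N_46) = 2 - 46 = -44.
Double cover: chi(Sigma_g) = 2 * chi(N_46) = 2*(-44) = -88.
2 - 2g = -88, so g = (2 - (-88))/2 = 90/2 = 45

45


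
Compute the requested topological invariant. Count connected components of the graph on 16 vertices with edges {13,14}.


Run DFS/union-find over 16 vertices.
V = 16, E = 1.
Number of components = 15

15


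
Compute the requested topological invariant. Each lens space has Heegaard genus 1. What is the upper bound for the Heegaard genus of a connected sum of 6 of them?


Heegaard genus satisfies g(A#B) <= g(A) + g(B).
Each lens space has g = 1.
Upper bound: 6 * 1 = 6

6


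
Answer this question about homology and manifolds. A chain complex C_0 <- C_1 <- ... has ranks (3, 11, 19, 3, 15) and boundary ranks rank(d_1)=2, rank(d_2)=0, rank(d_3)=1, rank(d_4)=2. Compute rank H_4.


rank H_k = rank(ker d_k) - rank(im d_{k+1}).
rank(ker d_4) = rank(C_4) - rank(d_4) = 15 - 2 = 13.
rank(im d_{4+1}) = 0.
rank H_4 = 13 - 0 = 13

13


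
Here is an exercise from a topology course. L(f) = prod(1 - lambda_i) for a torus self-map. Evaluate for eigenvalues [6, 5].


For a torus self-map: L(f) = det(I - A) where A acts on H_1.
L(f) = (1-6) * (1-5) = -5 * -4 = 20

20


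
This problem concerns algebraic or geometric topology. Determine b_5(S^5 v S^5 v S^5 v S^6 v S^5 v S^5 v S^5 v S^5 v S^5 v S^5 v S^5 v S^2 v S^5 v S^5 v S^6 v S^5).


For a wedge of spheres, H_k (k>0) is free on one generator per sphere of dimension k.
Spheres of dimension 5: count = 13.
b_5 = 13

13


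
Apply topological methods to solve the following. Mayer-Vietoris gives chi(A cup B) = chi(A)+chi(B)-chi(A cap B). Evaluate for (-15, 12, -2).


chi(A cup B) = chi(A) + chi(B) - chi(A cap B)
= -15 + (12) - (-2)
= -1

-1


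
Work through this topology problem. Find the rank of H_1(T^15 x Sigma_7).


pi_1(A x B) = pi_1(A) x pi_1(B); rank of abelianization = b_1.
b_1(T^15) = 15, b_1(Sigma_7) = 2*7 = 14.
b_1(product) = 15 + 14 = 29

29


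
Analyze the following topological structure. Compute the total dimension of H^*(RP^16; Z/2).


H^k(RP^16; Z/2) = Z/2 for each 0 <= k <= 16.
Total dimension = 16 + 1 = 17

17


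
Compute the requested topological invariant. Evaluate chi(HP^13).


HP^13 has one cell in each dimension 0, 4, ..., 4*13 (13+1 cells, all even-dim).
chi = 13 + 1 = 14

14


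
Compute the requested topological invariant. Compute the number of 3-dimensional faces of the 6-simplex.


Delta^6 has 6+1 vertices. A 3-face is a choice of 3+1 vertices.
f_3 = C(6+1, 3+1) = C(7,4) = 35

35


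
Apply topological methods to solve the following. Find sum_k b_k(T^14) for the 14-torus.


b_k(T^14) = C(14,k), so the sum over k is sum_k C(14,k) = 2^14.
Total = 2^14 = 16384

16384
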